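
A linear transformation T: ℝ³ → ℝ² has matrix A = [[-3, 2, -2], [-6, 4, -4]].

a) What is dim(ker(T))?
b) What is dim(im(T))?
dim(ker) = 2, dim(im) = 1

Observe that row 2 = 2 × row 1 (so the rows are linearly dependent).
Thus rank(A) = 1 (only one linearly independent row).
dim(im(T)) = rank(A) = 1.
By the rank-nullity theorem applied to T: ℝ³ → ℝ², rank(A) + nullity(A) = 3 (the domain dimension), so dim(ker(T)) = 3 - 1 = 2.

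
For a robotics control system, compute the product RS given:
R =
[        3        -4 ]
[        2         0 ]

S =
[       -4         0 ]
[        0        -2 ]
RS =
[      -12         8 ]
[       -8         0 ]

Matrix multiplication: (RS)[i][j] = sum over k of R[i][k] * S[k][j].
  (RS)[0][0] = (3)*(-4) + (-4)*(0) = -12
  (RS)[0][1] = (3)*(0) + (-4)*(-2) = 8
  (RS)[1][0] = (2)*(-4) + (0)*(0) = -8
  (RS)[1][1] = (2)*(0) + (0)*(-2) = 0
RS =
[      -12         8 ]
[       -8         0 ]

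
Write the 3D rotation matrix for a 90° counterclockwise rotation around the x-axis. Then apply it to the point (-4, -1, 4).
R = [[1, 0, 0], [0, 0, -1], [0, 1, 0]]; R·(-4, -1, 4) = (-4, -4, -1)

Rotation matrix for 90° around x-axis:
cos(90°) = 0, sin(90°) = 1
R = [[1, 0, 0], [0, 0, -1], [0, 1, 0]]
Apply to (-4, -1, 4): R·[-4, -1, 4]ᵀ = (-4, -4, -1)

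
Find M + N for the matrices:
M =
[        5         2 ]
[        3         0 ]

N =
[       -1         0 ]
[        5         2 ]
M + N =
[        4         2 ]
[        8         2 ]

Matrix addition is elementwise: (M+N)[i][j] = M[i][j] + N[i][j].
  (M+N)[0][0] = (5) + (-1) = 4
  (M+N)[0][1] = (2) + (0) = 2
  (M+N)[1][0] = (3) + (5) = 8
  (M+N)[1][1] = (0) + (2) = 2
M + N =
[        4         2 ]
[        8         2 ]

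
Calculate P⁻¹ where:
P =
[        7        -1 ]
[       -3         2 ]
det(P) = 11
P⁻¹ =
[     2/11      1/11 ]
[     3/11      7/11 ]

For a 2×2 matrix P = [[a, b], [c, d]] with det(P) ≠ 0, P⁻¹ = (1/det(P)) * [[d, -b], [-c, a]].
det(P) = (7)*(2) - (-1)*(-3) = 14 - 3 = 11.
P⁻¹ = (1/11) * [[2, 1], [3, 7]].
Dividing each entry by 11 and reducing:
P⁻¹ =
[     2/11      1/11 ]
[     3/11      7/11 ]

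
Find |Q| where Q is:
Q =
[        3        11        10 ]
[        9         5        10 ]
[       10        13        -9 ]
det(Q) = 2136

Expand along row 0 (cofactor expansion): det(Q) = a*(e*i - f*h) - b*(d*i - f*g) + c*(d*h - e*g), where the 3×3 is [[a, b, c], [d, e, f], [g, h, i]].
Minor M_00 = (5)*(-9) - (10)*(13) = -45 - 130 = -175.
Minor M_01 = (9)*(-9) - (10)*(10) = -81 - 100 = -181.
Minor M_02 = (9)*(13) - (5)*(10) = 117 - 50 = 67.
det(Q) = (3)*(-175) - (11)*(-181) + (10)*(67) = -525 + 1991 + 670 = 2136.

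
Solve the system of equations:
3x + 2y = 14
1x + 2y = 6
x = 4, y = 1

Use elimination (row reduction):
Equation 1: 3x + 2y = 14.
Equation 2: 1x + 2y = 6.
Multiply Eq1 by 1 and Eq2 by 3: 3x + 2y = 14;  3x + 6y = 18.
Subtract: (4)y = 4, so y = 1.
Back-substitute into Eq1: 3x + 2*(1) = 14, so x = 4.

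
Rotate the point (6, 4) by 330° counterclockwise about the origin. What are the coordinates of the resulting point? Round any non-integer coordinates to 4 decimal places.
(7.1962, 0.4641)

Rotation matrix R(θ) = [[cos θ, -sin θ], [sin θ, cos θ]]; for θ = 330°:
R = [[√3/2, 1/2], [-1/2, √3/2]]
Result: R × [6, 4]ᵀ = [√3/2·6 + (1/2)·4, -1/2·6 + (√3/2)·4]ᵀ = (7.1962, 0.4641)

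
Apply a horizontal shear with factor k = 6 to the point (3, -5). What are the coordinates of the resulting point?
(-27, -5)

Shear matrix for horizontal shear with factor k = 6:
[[1, 6], [0, 1]]
Result: (3, -5) → (-27, -5)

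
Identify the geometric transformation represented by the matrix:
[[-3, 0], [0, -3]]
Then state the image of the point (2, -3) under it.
uniform scaling by factor -3; image of (2, -3) is (-6, 9)

This is a diagonal matrix with equal entries -3, so it scales both axes by the same factor -3.
The matrix [[-3, 0], [0, -3]] represents: uniform scaling by factor -3.
Applying it to (2, -3): [-3·2 + 0·-3, 0·2 + -3·-3] = (-6, 9).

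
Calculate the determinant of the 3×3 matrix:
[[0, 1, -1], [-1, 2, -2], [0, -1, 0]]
-1

Expansion along first row:
det = 0·det([[2,-2],[-1,0]]) - 1·det([[-1,-2],[0,0]]) + -1·det([[-1,2],[0,-1]])
    = 0·(2·0 - -2·-1) - 1·(-1·0 - -2·0) + -1·(-1·-1 - 2·0)
    = 0·-2 - 1·0 + -1·1
    = 0 + 0 + -1 = -1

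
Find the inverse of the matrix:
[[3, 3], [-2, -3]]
[[1, 1], [-2/3, -1]]

For [[a,b],[c,d]], inverse = (1/det)·[[d,-b],[-c,a]]
det = 3·-3 - 3·-2 = -3
Inverse = (1/-3)·[[-3, -3], [2, 3]]
        = [[1, 1], [-2/3, -1]]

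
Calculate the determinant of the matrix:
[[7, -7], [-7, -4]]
-77

For a 2×2 matrix [[a, b], [c, d]], det = ad - bc
det = (7)(-4) - (-7)(-7) = -28 - 49 = -77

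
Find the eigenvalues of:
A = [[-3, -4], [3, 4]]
λ = 0, 1

Solve det(A - λI) = 0. For a 2×2 matrix this is λ² - (trace)λ + det = 0.
trace(A) = -3 + 4 = 1.
det(A) = (-3)*(4) - (-4)*(3) = -12 + 12 = 0.
Characteristic equation: λ² - (1)λ + (0) = 0.
Discriminant: (1)² - 4*(0) = 1 - 0 = 1.
Roots: λ = (1 ± √1) / 2 = 0, 1.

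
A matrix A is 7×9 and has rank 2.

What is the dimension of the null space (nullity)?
7

The rank-nullity theorem for an m×n matrix states:
rank(A) + nullity(A) = n (the number of columns).
Here n = 9 and rank(A) = 2, so nullity(A) = 9 - 2 = 7.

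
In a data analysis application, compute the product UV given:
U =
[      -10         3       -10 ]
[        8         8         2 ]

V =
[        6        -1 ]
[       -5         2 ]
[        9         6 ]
UV =
[     -165       -44 ]
[       26        20 ]

Matrix multiplication: (UV)[i][j] = sum over k of U[i][k] * V[k][j].
  (UV)[0][0] = (-10)*(6) + (3)*(-5) + (-10)*(9) = -165
  (UV)[0][1] = (-10)*(-1) + (3)*(2) + (-10)*(6) = -44
  (UV)[1][0] = (8)*(6) + (8)*(-5) + (2)*(9) = 26
  (UV)[1][1] = (8)*(-1) + (8)*(2) + (2)*(6) = 20
UV =
[     -165       -44 ]
[       26        20 ]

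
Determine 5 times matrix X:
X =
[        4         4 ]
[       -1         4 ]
5X =
[       20        20 ]
[       -5        20 ]

Scalar multiplication is elementwise: (5X)[i][j] = 5 * X[i][j].
  (5X)[0][0] = 5 * (4) = 20
  (5X)[0][1] = 5 * (4) = 20
  (5X)[1][0] = 5 * (-1) = -5
  (5X)[1][1] = 5 * (4) = 20
5X =
[       20        20 ]
[       -5        20 ]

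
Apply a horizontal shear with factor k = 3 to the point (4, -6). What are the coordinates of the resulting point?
(-14, -6)

Shear matrix for horizontal shear with factor k = 3:
[[1, 3], [0, 1]]
Result: (4, -6) → (-14, -6)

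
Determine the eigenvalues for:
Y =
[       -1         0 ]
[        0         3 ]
λ = -1, 3

Solve det(Y - λI) = 0. For a 2×2 matrix the characteristic equation is λ² - (trace)λ + det = 0.
trace(Y) = a + d = -1 + 3 = 2.
det(Y) = a*d - b*c = (-1)*(3) - (0)*(0) = -3 - 0 = -3.
Characteristic equation: λ² - (2)λ + (-3) = 0.
Discriminant = (2)² - 4*(-3) = 4 + 12 = 16.
λ = (2 ± √16) / 2 = (2 ± 4) / 2 = -1, 3.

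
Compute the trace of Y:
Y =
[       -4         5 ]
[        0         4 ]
tr(Y) = -4 + 4 = 0

The trace of a square matrix is the sum of its diagonal entries.
Diagonal entries of Y: Y[0][0] = -4, Y[1][1] = 4.
tr(Y) = -4 + 4 = 0.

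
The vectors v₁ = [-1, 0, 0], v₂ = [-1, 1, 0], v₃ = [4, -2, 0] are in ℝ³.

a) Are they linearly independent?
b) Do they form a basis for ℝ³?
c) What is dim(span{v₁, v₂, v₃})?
Not independent, not a basis, dim(span) = 2

Check whether v₃ can be written as a linear combination of v₁ and v₂.
v₃ = (-2)·v₁ + (-2)·v₂ = [4, -2, 0], so the three vectors are linearly dependent.
Thus they do not form a basis for ℝ³, and dim(span{v₁, v₂, v₃}) = 2 (spanned by v₁ and v₂).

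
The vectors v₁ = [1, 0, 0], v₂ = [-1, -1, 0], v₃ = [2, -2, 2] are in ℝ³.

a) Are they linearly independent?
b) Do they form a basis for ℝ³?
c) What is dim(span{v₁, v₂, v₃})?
Yes independent, yes basis, dim = 3

Stack v₁, v₂, v₃ as rows of a 3×3 matrix.
[[1, 0, 0]; [-1, -1, 0]; [2, -2, 2]] is already lower triangular with nonzero diagonal entries (1, -1, 2), so its determinant is the product of the diagonal entries, det = (1)·(-1)·(2) = -2 ≠ 0, and the rows are linearly independent.
Three linearly independent vectors in ℝ³ form a basis for ℝ³, so dim(span{v₁,v₂,v₃}) = 3.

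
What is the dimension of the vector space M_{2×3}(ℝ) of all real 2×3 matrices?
Dimension = 6

A real 2×3 matrix is determined by its 2·3 = 6 independent entries.
A standard basis is {E_ij : 1 ≤ i ≤ 2, 1 ≤ j ≤ 3}, where E_ij has a 1 in position (i, j) and 0 elsewhere — there are 6 such matrices, and they are linearly independent and span M_{2×3}(ℝ).
Therefore dim(M_{2×3}(ℝ)) = 6.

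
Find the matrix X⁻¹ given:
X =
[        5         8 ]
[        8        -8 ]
det(X) = -104
X⁻¹ =
[     1/13      1/13 ]
[     1/13    -5/104 ]

For a 2×2 matrix X = [[a, b], [c, d]] with det(X) ≠ 0, X⁻¹ = (1/det(X)) * [[d, -b], [-c, a]].
det(X) = (5)*(-8) - (8)*(8) = -40 - 64 = -104.
X⁻¹ = (1/-104) * [[-8, -8], [-8, 5]].
Dividing each entry by -104 and reducing:
X⁻¹ =
[     1/13      1/13 ]
[     1/13    -5/104 ]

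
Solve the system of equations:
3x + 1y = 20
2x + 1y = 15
x = 5, y = 5

Use elimination (row reduction):
Equation 1: 3x + 1y = 20.
Equation 2: 2x + 1y = 15.
Multiply Eq1 by 2 and Eq2 by 3: 6x + 2y = 40;  6x + 3y = 45.
Subtract: (1)y = 5, so y = 5.
Back-substitute into Eq1: 3x + 1*(5) = 20, so x = 5.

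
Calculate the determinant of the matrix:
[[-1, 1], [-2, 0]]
2

For a 2×2 matrix [[a, b], [c, d]], det = ad - bc
det = (-1)(0) - (1)(-2) = 0 - -2 = 2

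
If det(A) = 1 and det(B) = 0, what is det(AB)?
0

Use the multiplicative property of determinants: det(AB) = det(A)*det(B).
det(AB) = (1)*(0) = 0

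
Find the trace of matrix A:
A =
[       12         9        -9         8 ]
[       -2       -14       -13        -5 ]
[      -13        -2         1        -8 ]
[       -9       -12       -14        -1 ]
tr(A) = 12 - 14 + 1 - 1 = -2

The trace of a square matrix is the sum of its diagonal entries.
Diagonal entries of A: A[0][0] = 12, A[1][1] = -14, A[2][2] = 1, A[3][3] = -1.
tr(A) = 12 - 14 + 1 - 1 = -2.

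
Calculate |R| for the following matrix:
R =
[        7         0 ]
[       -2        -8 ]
det(R) = -56

For a 2×2 matrix [[a, b], [c, d]], det = a*d - b*c.
det(R) = (7)*(-8) - (0)*(-2) = -56 - 0 = -56.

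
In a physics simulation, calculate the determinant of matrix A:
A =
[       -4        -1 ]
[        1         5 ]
det(A) = -19

For a 2×2 matrix [[a, b], [c, d]], det = a*d - b*c.
det(A) = (-4)*(5) - (-1)*(1) = -20 + 1 = -19.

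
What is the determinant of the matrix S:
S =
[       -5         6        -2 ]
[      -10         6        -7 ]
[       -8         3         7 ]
det(S) = 405

Expand along row 0 (cofactor expansion): det(S) = a*(e*i - f*h) - b*(d*i - f*g) + c*(d*h - e*g), where the 3×3 is [[a, b, c], [d, e, f], [g, h, i]].
Minor M_00 = (6)*(7) - (-7)*(3) = 42 + 21 = 63.
Minor M_01 = (-10)*(7) - (-7)*(-8) = -70 - 56 = -126.
Minor M_02 = (-10)*(3) - (6)*(-8) = -30 + 48 = 18.
det(S) = (-5)*(63) - (6)*(-126) + (-2)*(18) = -315 + 756 - 36 = 405.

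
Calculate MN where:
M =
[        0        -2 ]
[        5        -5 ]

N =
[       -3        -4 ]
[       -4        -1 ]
MN =
[        8         2 ]
[        5       -15 ]

Matrix multiplication: (MN)[i][j] = sum over k of M[i][k] * N[k][j].
  (MN)[0][0] = (0)*(-3) + (-2)*(-4) = 8
  (MN)[0][1] = (0)*(-4) + (-2)*(-1) = 2
  (MN)[1][0] = (5)*(-3) + (-5)*(-4) = 5
  (MN)[1][1] = (5)*(-4) + (-5)*(-1) = -15
MN =
[        8         2 ]
[        5       -15 ]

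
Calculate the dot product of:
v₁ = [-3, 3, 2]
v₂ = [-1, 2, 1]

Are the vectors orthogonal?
11, No

The dot product is the sum of products of corresponding components.
v₁·v₂ = (-3)*(-1) + (3)*(2) + (2)*(1) = 3 + 6 + 2 = 11.
Two vectors are orthogonal iff their dot product is 0; here the dot product is 11, so the vectors are not orthogonal.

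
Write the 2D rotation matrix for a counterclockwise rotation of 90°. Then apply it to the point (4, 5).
R = [[0, -1], [1, 0]]; R·(4, 5) = (-5, 4)

Rotation matrix formula: R(θ) = [[cos θ, -sin θ], [sin θ, cos θ]]
For θ = 90°:
cos(90°) = 0
sin(90°) = 1
R = [[0, -1], [1, 0]]
Apply to (4, 5): [0·4 + (-1)·5, 1·4 + 0·5] = (-5, 4)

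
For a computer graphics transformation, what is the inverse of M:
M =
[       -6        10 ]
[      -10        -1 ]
det(M) = 106
M⁻¹ =
[   -1/106     -5/53 ]
[     5/53     -3/53 ]

For a 2×2 matrix M = [[a, b], [c, d]] with det(M) ≠ 0, M⁻¹ = (1/det(M)) * [[d, -b], [-c, a]].
det(M) = (-6)*(-1) - (10)*(-10) = 6 + 100 = 106.
M⁻¹ = (1/106) * [[-1, -10], [10, -6]].
Dividing each entry by 106 and reducing:
M⁻¹ =
[   -1/106     -5/53 ]
[     5/53     -3/53 ]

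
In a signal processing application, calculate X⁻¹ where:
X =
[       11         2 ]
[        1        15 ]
det(X) = 163
X⁻¹ =
[   15/163    -2/163 ]
[   -1/163    11/163 ]

For a 2×2 matrix X = [[a, b], [c, d]] with det(X) ≠ 0, X⁻¹ = (1/det(X)) * [[d, -b], [-c, a]].
det(X) = (11)*(15) - (2)*(1) = 165 - 2 = 163.
X⁻¹ = (1/163) * [[15, -2], [-1, 11]].
Dividing each entry by 163 and reducing:
X⁻¹ =
[   15/163    -2/163 ]
[   -1/163    11/163 ]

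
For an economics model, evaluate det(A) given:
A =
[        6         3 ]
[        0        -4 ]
det(A) = -24

For a 2×2 matrix [[a, b], [c, d]], det = a*d - b*c.
det(A) = (6)*(-4) - (3)*(0) = -24 - 0 = -24.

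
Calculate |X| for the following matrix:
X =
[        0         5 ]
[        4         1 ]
det(X) = -20

For a 2×2 matrix [[a, b], [c, d]], det = a*d - b*c.
det(X) = (0)*(1) - (5)*(4) = 0 - 20 = -20.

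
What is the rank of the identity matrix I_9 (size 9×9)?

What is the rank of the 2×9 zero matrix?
rank(I_9) = 9, rank(0) = 0

The identity I_9 has 9 columns that are the standard basis vectors e_1, …, e_9. These are linearly independent, so all 9 columns are pivots and rank(I_9) = 9.
The 2×9 zero matrix has every entry zero, so every row is the zero row and there are no pivots; rank(0) = 0.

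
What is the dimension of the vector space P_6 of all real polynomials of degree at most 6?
Dimension = 7

A polynomial of degree at most 6 can be written as a₀ + a₁x + a₂x² + … + a_6x^6, with 7 free coefficients a₀, …, a_6.
The set {1, x, x², …, x^6} is a basis: it spans P_6 (every such polynomial is a linear combination of these) and is linearly independent (a polynomial is zero iff all its coefficients are zero).
Therefore dim(P_6) = 6 + 1 = 7.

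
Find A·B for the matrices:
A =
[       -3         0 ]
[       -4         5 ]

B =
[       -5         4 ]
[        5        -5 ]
AB =
[       15       -12 ]
[       45       -41 ]

Matrix multiplication: (AB)[i][j] = sum over k of A[i][k] * B[k][j].
  (AB)[0][0] = (-3)*(-5) + (0)*(5) = 15
  (AB)[0][1] = (-3)*(4) + (0)*(-5) = -12
  (AB)[1][0] = (-4)*(-5) + (5)*(5) = 45
  (AB)[1][1] = (-4)*(4) + (5)*(-5) = -41
AB =
[       15       -12 ]
[       45       -41 ]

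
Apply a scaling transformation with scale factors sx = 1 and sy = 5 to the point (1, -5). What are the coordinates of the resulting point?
(1, -25)

Scaling matrix:
[[1, 0], [0, 5]]
Result: (1 × 1, -5 × 5) = (1, -25)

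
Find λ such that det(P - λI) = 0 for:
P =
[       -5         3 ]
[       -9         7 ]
λ = -2, 4

Solve det(P - λI) = 0. For a 2×2 matrix the characteristic equation is λ² - (trace)λ + det = 0.
trace(P) = a + d = -5 + 7 = 2.
det(P) = a*d - b*c = (-5)*(7) - (3)*(-9) = -35 + 27 = -8.
Characteristic equation: λ² - (2)λ + (-8) = 0.
Discriminant = (2)² - 4*(-8) = 4 + 32 = 36.
λ = (2 ± √36) / 2 = (2 ± 6) / 2 = -2, 4.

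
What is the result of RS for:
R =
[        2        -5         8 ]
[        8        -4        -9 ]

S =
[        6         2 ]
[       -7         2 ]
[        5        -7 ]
RS =
[       87       -62 ]
[       31        71 ]

Matrix multiplication: (RS)[i][j] = sum over k of R[i][k] * S[k][j].
  (RS)[0][0] = (2)*(6) + (-5)*(-7) + (8)*(5) = 87
  (RS)[0][1] = (2)*(2) + (-5)*(2) + (8)*(-7) = -62
  (RS)[1][0] = (8)*(6) + (-4)*(-7) + (-9)*(5) = 31
  (RS)[1][1] = (8)*(2) + (-4)*(2) + (-9)*(-7) = 71
RS =
[       87       -62 ]
[       31        71 ]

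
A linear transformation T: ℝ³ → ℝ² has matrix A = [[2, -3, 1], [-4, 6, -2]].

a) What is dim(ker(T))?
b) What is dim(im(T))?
dim(ker) = 2, dim(im) = 1

Observe that row 2 = -2 × row 1 (so the rows are linearly dependent).
Thus rank(A) = 1 (only one linearly independent row).
dim(im(T)) = rank(A) = 1.
By the rank-nullity theorem applied to T: ℝ³ → ℝ², rank(A) + nullity(A) = 3 (the domain dimension), so dim(ker(T)) = 3 - 1 = 2.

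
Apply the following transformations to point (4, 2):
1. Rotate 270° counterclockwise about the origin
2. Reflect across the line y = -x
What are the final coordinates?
(4, -2)

Step 1: Rotate 270° → (2, -4)
Step 2: Reflect across the line y = -x → (4, -2)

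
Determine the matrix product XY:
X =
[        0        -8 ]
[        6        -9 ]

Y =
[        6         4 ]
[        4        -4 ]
XY =
[      -32        32 ]
[        0        60 ]

Matrix multiplication: (XY)[i][j] = sum over k of X[i][k] * Y[k][j].
  (XY)[0][0] = (0)*(6) + (-8)*(4) = -32
  (XY)[0][1] = (0)*(4) + (-8)*(-4) = 32
  (XY)[1][0] = (6)*(6) + (-9)*(4) = 0
  (XY)[1][1] = (6)*(4) + (-9)*(-4) = 60
XY =
[      -32        32 ]
[        0        60 ]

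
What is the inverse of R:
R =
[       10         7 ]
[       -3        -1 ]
det(R) = 11
R⁻¹ =
[    -1/11     -7/11 ]
[     3/11     10/11 ]

For a 2×2 matrix R = [[a, b], [c, d]] with det(R) ≠ 0, R⁻¹ = (1/det(R)) * [[d, -b], [-c, a]].
det(R) = (10)*(-1) - (7)*(-3) = -10 + 21 = 11.
R⁻¹ = (1/11) * [[-1, -7], [3, 10]].
Dividing each entry by 11 and reducing:
R⁻¹ =
[    -1/11     -7/11 ]
[     3/11     10/11 ]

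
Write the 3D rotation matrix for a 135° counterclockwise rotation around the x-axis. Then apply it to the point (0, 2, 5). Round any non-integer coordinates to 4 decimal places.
R = [[1, 0, 0], [0, -√2/2, -√2/2], [0, √2/2, -√2/2]]; R·(0, 2, 5) = (0.0000, -4.9497, -2.1213)

Rotation matrix for 135° around x-axis:
cos(135°) = -√2/2, sin(135°) = √2/2
R = [[1, 0, 0], [0, -√2/2, -√2/2], [0, √2/2, -√2/2]]
Apply to (0, 2, 5): R·[0, 2, 5]ᵀ = (0.0000, -4.9497, -2.1213)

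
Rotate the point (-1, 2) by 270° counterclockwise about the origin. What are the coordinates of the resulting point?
(2, 1)

Rotation matrix R(θ) = [[cos θ, -sin θ], [sin θ, cos θ]]; for θ = 270°:
R = [[0, 1], [-1, 0]]
Result: R × [-1, 2]ᵀ = [0·-1 + (1)·2, -1·-1 + (0)·2]ᵀ = (2, 1)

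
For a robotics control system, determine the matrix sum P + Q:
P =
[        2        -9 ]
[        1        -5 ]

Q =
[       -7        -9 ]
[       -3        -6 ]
P + Q =
[       -5       -18 ]
[       -2       -11 ]

Matrix addition is elementwise: (P+Q)[i][j] = P[i][j] + Q[i][j].
  (P+Q)[0][0] = (2) + (-7) = -5
  (P+Q)[0][1] = (-9) + (-9) = -18
  (P+Q)[1][0] = (1) + (-3) = -2
  (P+Q)[1][1] = (-5) + (-6) = -11
P + Q =
[       -5       -18 ]
[       -2       -11 ]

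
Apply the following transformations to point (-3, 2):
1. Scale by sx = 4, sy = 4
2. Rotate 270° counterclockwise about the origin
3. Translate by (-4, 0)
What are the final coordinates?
(4, 12)

Step 1: Scale → (-12, 8)
Step 2: Rotate 270° → (8, 12)
Step 3: Translate → (4, 12)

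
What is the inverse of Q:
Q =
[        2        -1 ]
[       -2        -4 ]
det(Q) = -10
Q⁻¹ =
[      2/5     -1/10 ]
[     -1/5      -1/5 ]

For a 2×2 matrix Q = [[a, b], [c, d]] with det(Q) ≠ 0, Q⁻¹ = (1/det(Q)) * [[d, -b], [-c, a]].
det(Q) = (2)*(-4) - (-1)*(-2) = -8 - 2 = -10.
Q⁻¹ = (1/-10) * [[-4, 1], [2, 2]].
Dividing each entry by -10 and reducing:
Q⁻¹ =
[      2/5     -1/10 ]
[     -1/5      -1/5 ]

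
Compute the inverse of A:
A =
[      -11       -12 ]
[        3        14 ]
det(A) = -118
A⁻¹ =
[    -7/59     -6/59 ]
[    3/118    11/118 ]

For a 2×2 matrix A = [[a, b], [c, d]] with det(A) ≠ 0, A⁻¹ = (1/det(A)) * [[d, -b], [-c, a]].
det(A) = (-11)*(14) - (-12)*(3) = -154 + 36 = -118.
A⁻¹ = (1/-118) * [[14, 12], [-3, -11]].
Dividing each entry by -118 and reducing:
A⁻¹ =
[    -7/59     -6/59 ]
[    3/118    11/118 ]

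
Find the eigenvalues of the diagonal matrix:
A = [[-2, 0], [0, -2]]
λ₁ = -2, λ₂ = -2

The characteristic polynomial of A is det(A - λI) = (-2 - λ)(-2 - λ) = 0.
The roots are λ = -2 and λ = -2, so the eigenvalues are the diagonal entries.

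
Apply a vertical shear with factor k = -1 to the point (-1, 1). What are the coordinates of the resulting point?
(-1, 2)

Shear matrix for vertical shear with factor k = -1:
[[1, 0], [-1, 1]]
Result: (-1, 1) → (-1, 2)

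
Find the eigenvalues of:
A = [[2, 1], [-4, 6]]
λ = 4, 4

Solve det(A - λI) = 0. For a 2×2 matrix this is λ² - (trace)λ + det = 0.
trace(A) = 2 + 6 = 8.
det(A) = (2)*(6) - (1)*(-4) = 12 + 4 = 16.
Characteristic equation: λ² - (8)λ + (16) = 0.
Discriminant: (8)² - 4*(16) = 64 - 64 = 0.
Roots: λ = (8 ± √0) / 2 = 4, 4.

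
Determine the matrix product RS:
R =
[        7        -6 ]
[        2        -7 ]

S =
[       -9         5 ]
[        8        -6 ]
RS =
[     -111        71 ]
[      -74        52 ]

Matrix multiplication: (RS)[i][j] = sum over k of R[i][k] * S[k][j].
  (RS)[0][0] = (7)*(-9) + (-6)*(8) = -111
  (RS)[0][1] = (7)*(5) + (-6)*(-6) = 71
  (RS)[1][0] = (2)*(-9) + (-7)*(8) = -74
  (RS)[1][1] = (2)*(5) + (-7)*(-6) = 52
RS =
[     -111        71 ]
[      -74        52 ]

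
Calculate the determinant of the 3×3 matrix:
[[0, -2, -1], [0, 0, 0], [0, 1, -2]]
0

Expansion along first row:
det = 0·det([[0,0],[1,-2]]) - -2·det([[0,0],[0,-2]]) + -1·det([[0,0],[0,1]])
    = 0·(0·-2 - 0·1) - -2·(0·-2 - 0·0) + -1·(0·1 - 0·0)
    = 0·0 - -2·0 + -1·0
    = 0 + 0 + 0 = 0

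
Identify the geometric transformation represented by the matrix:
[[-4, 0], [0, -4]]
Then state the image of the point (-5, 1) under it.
uniform scaling by factor -4; image of (-5, 1) is (20, -4)

This is a diagonal matrix with equal entries -4, so it scales both axes by the same factor -4.
The matrix [[-4, 0], [0, -4]] represents: uniform scaling by factor -4.
Applying it to (-5, 1): [-4·-5 + 0·1, 0·-5 + -4·1] = (20, -4).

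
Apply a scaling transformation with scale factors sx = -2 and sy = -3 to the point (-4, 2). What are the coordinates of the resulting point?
(8, -6)

Scaling matrix:
[[-2, 0], [0, -3]]
Result: (-4 × -2, 2 × -3) = (8, -6)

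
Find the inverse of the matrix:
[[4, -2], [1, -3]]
[[3/10, -1/5], [1/10, -2/5]]

For [[a,b],[c,d]], inverse = (1/det)·[[d,-b],[-c,a]]
det = 4·-3 - -2·1 = -10
Inverse = (1/-10)·[[-3, 2], [-1, 4]]
        = [[3/10, -1/5], [1/10, -2/5]]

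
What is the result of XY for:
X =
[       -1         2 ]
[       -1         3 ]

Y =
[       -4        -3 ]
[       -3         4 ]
XY =
[       -2        11 ]
[       -5        15 ]

Matrix multiplication: (XY)[i][j] = sum over k of X[i][k] * Y[k][j].
  (XY)[0][0] = (-1)*(-4) + (2)*(-3) = -2
  (XY)[0][1] = (-1)*(-3) + (2)*(4) = 11
  (XY)[1][0] = (-1)*(-4) + (3)*(-3) = -5
  (XY)[1][1] = (-1)*(-3) + (3)*(4) = 15
XY =
[       -2        11 ]
[       -5        15 ]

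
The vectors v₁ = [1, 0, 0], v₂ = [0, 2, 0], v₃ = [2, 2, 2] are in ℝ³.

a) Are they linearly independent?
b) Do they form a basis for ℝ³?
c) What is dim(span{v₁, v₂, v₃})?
Yes independent, yes basis, dim = 3

Stack v₁, v₂, v₃ as rows of a 3×3 matrix.
[[1, 0, 0]; [0, 2, 0]; [2, 2, 2]] is already lower triangular with nonzero diagonal entries (1, 2, 2), so its determinant is the product of the diagonal entries, det = (1)·(2)·(2) = 4 ≠ 0, and the rows are linearly independent.
Three linearly independent vectors in ℝ³ form a basis for ℝ³, so dim(span{v₁,v₂,v₃}) = 3.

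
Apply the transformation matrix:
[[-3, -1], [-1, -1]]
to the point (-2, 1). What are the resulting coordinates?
(5, 1)

Matrix multiplication:
[[-3, -1], [-1, -1]] × [-2, 1]ᵀ
= [-3×-2 + -1×1, -1×-2 + -1×1]ᵀ
= [5.0000, 1.0000]ᵀ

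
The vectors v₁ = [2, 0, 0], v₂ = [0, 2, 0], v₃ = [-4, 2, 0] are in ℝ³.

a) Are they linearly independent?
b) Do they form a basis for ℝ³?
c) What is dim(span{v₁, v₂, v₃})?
Not independent, not a basis, dim(span) = 2

Check whether v₃ can be written as a linear combination of v₁ and v₂.
v₃ = (-2)·v₁ + (1)·v₂ = [-4, 2, 0], so the three vectors are linearly dependent.
Thus they do not form a basis for ℝ³, and dim(span{v₁, v₂, v₃}) = 2 (spanned by v₁ and v₂).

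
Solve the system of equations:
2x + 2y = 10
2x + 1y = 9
x = 4, y = 1

Use elimination (row reduction):
Equation 1: 2x + 2y = 10.
Equation 2: 2x + 1y = 9.
Multiply Eq1 by 2 and Eq2 by 2: 4x + 4y = 20;  4x + 2y = 18.
Subtract: (-2)y = -2, so y = 1.
Back-substitute into Eq1: 2x + 2*(1) = 10, so x = 4.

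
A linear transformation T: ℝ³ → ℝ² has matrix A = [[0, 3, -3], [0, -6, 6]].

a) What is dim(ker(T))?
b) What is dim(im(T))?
dim(ker) = 2, dim(im) = 1

Observe that row 2 = -2 × row 1 (so the rows are linearly dependent).
Thus rank(A) = 1 (only one linearly independent row).
dim(im(T)) = rank(A) = 1.
By the rank-nullity theorem applied to T: ℝ³ → ℝ², rank(A) + nullity(A) = 3 (the domain dimension), so dim(ker(T)) = 3 - 1 = 2.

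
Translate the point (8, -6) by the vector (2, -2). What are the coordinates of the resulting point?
(10, -8)

Translation by (2, -2):
x' = 8 + 2 = 10
y' = -6 + -2 = -8
Homogeneous matrix: [[1, 0, 2], [0, 1, -2], [0, 0, 1]]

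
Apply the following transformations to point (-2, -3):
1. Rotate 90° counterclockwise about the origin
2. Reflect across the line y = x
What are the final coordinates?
(-2, 3)

Step 1: Rotate 90° → (3, -2)
Step 2: Reflect across the line y = x → (-2, 3)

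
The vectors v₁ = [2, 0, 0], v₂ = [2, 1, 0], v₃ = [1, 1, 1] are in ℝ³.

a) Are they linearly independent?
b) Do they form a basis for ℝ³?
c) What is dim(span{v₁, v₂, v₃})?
Yes independent, yes basis, dim = 3

Stack v₁, v₂, v₃ as rows of a 3×3 matrix.
[[2, 0, 0]; [2, 1, 0]; [1, 1, 1]] is already lower triangular with nonzero diagonal entries (2, 1, 1), so its determinant is the product of the diagonal entries, det = (2)·(1)·(1) = 2 ≠ 0, and the rows are linearly independent.
Three linearly independent vectors in ℝ³ form a basis for ℝ³, so dim(span{v₁,v₂,v₃}) = 3.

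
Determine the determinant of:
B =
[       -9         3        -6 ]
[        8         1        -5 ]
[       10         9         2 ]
det(B) = -993

Expand along row 0 (cofactor expansion): det(B) = a*(e*i - f*h) - b*(d*i - f*g) + c*(d*h - e*g), where the 3×3 is [[a, b, c], [d, e, f], [g, h, i]].
Minor M_00 = (1)*(2) - (-5)*(9) = 2 + 45 = 47.
Minor M_01 = (8)*(2) - (-5)*(10) = 16 + 50 = 66.
Minor M_02 = (8)*(9) - (1)*(10) = 72 - 10 = 62.
det(B) = (-9)*(47) - (3)*(66) + (-6)*(62) = -423 - 198 - 372 = -993.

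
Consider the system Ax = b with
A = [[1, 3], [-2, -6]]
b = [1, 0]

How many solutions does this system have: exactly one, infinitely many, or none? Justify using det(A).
No solution

det(A) = (1)*(-6) - (3)*(-2) = 0, so A is singular.
The column space of A is span(column 1) = span([1, -2]).
b = [1, 0] is not a scalar multiple of column 1, so b ∉ column space and the system is inconsistent — no solution.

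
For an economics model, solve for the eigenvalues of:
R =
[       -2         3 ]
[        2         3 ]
λ = -3, 4

Solve det(R - λI) = 0. For a 2×2 matrix the characteristic equation is λ² - (trace)λ + det = 0.
trace(R) = a + d = -2 + 3 = 1.
det(R) = a*d - b*c = (-2)*(3) - (3)*(2) = -6 - 6 = -12.
Characteristic equation: λ² - (1)λ + (-12) = 0.
Discriminant = (1)² - 4*(-12) = 1 + 48 = 49.
λ = (1 ± √49) / 2 = (1 ± 7) / 2 = -3, 4.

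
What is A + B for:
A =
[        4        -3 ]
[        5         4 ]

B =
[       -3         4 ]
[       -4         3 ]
A + B =
[        1         1 ]
[        1         7 ]

Matrix addition is elementwise: (A+B)[i][j] = A[i][j] + B[i][j].
  (A+B)[0][0] = (4) + (-3) = 1
  (A+B)[0][1] = (-3) + (4) = 1
  (A+B)[1][0] = (5) + (-4) = 1
  (A+B)[1][1] = (4) + (3) = 7
A + B =
[        1         1 ]
[        1         7 ]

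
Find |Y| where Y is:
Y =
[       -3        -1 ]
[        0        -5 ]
det(Y) = 15

For a 2×2 matrix [[a, b], [c, d]], det = a*d - b*c.
det(Y) = (-3)*(-5) - (-1)*(0) = 15 - 0 = 15.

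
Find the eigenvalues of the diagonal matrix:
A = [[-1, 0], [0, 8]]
λ₁ = -1, λ₂ = 8

The characteristic polynomial of A is det(A - λI) = (-1 - λ)(8 - λ) = 0.
The roots are λ = -1 and λ = 8, so the eigenvalues are the diagonal entries.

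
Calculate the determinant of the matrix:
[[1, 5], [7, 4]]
-31

For a 2×2 matrix [[a, b], [c, d]], det = ad - bc
det = (1)(4) - (5)(7) = 4 - 35 = -31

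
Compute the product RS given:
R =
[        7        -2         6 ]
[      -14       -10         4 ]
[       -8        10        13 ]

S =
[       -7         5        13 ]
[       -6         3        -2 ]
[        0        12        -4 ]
RS =
[      -37       101        71 ]
[      158       -52      -178 ]
[       -4       146      -176 ]

Matrix multiplication: (RS)[i][j] = sum over k of R[i][k] * S[k][j].
  (RS)[0][0] = (7)*(-7) + (-2)*(-6) + (6)*(0) = -37
  (RS)[0][1] = (7)*(5) + (-2)*(3) + (6)*(12) = 101
  (RS)[0][2] = (7)*(13) + (-2)*(-2) + (6)*(-4) = 71
  (RS)[1][0] = (-14)*(-7) + (-10)*(-6) + (4)*(0) = 158
  (RS)[1][1] = (-14)*(5) + (-10)*(3) + (4)*(12) = -52
  (RS)[1][2] = (-14)*(13) + (-10)*(-2) + (4)*(-4) = -178
  (RS)[2][0] = (-8)*(-7) + (10)*(-6) + (13)*(0) = -4
  (RS)[2][1] = (-8)*(5) + (10)*(3) + (13)*(12) = 146
  (RS)[2][2] = (-8)*(13) + (10)*(-2) + (13)*(-4) = -176
RS =
[      -37       101        71 ]
[      158       -52      -178 ]
[       -4       146      -176 ]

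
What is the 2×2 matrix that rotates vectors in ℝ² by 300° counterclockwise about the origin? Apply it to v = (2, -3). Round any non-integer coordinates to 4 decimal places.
R = [[1/2, √3/2], [-√3/2, 1/2]]; R·v = (-1.5981, -3.2321)

A counterclockwise rotation by angle θ in ℝ² has matrix R(θ) = [[cos θ, -sin θ], [sin θ, cos θ]].
For θ = 300°: cos θ = 1/2, sin θ = -√3/2.
R(300°) = [[1/2, √3/2], [-√3/2, 1/2]].
R·v = [1/2·2 + (√3/2)·-3, -√3/2·2 + 1/2·-3] = (-1.5981, -3.2321).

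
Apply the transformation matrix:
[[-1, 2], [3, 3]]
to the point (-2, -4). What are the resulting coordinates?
(-6, -18)

Matrix multiplication:
[[-1, 2], [3, 3]] × [-2, -4]ᵀ
= [-1×-2 + 2×-4, 3×-2 + 3×-4]ᵀ
= [-6.0000, -18.0000]ᵀ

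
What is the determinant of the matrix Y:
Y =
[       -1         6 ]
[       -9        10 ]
det(Y) = 44

For a 2×2 matrix [[a, b], [c, d]], det = a*d - b*c.
det(Y) = (-1)*(10) - (6)*(-9) = -10 + 54 = 44.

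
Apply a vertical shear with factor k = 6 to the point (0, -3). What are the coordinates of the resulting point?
(0, -3)

Shear matrix for vertical shear with factor k = 6:
[[1, 0], [6, 1]]
Result: (0, -3) → (0, -3)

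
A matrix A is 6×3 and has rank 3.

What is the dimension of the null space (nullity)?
0

The rank-nullity theorem for an m×n matrix states:
rank(A) + nullity(A) = n (the number of columns).
Here n = 3 and rank(A) = 3, so nullity(A) = 3 - 3 = 0.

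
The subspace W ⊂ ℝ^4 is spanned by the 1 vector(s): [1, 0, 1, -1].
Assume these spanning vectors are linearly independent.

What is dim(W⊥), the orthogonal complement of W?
dim(W⊥) = 3

For any subspace W of ℝ^n, dim(W) + dim(W⊥) = n (the whole-space dimension).
Here the given 1 vectors are linearly independent, so dim(W) = 1.
Thus dim(W⊥) = n - dim(W) = 4 - 1 = 3.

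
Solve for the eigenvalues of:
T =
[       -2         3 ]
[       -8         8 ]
λ = 2, 4

Solve det(T - λI) = 0. For a 2×2 matrix the characteristic equation is λ² - (trace)λ + det = 0.
trace(T) = a + d = -2 + 8 = 6.
det(T) = a*d - b*c = (-2)*(8) - (3)*(-8) = -16 + 24 = 8.
Characteristic equation: λ² - (6)λ + (8) = 0.
Discriminant = (6)² - 4*(8) = 36 - 32 = 4.
λ = (6 ± √4) / 2 = (6 ± 2) / 2 = 2, 4.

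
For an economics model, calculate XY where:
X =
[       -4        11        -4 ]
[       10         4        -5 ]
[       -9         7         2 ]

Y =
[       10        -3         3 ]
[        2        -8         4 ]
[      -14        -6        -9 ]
XY =
[       38       -52        68 ]
[      178       -32        91 ]
[     -104       -41       -17 ]

Matrix multiplication: (XY)[i][j] = sum over k of X[i][k] * Y[k][j].
  (XY)[0][0] = (-4)*(10) + (11)*(2) + (-4)*(-14) = 38
  (XY)[0][1] = (-4)*(-3) + (11)*(-8) + (-4)*(-6) = -52
  (XY)[0][2] = (-4)*(3) + (11)*(4) + (-4)*(-9) = 68
  (XY)[1][0] = (10)*(10) + (4)*(2) + (-5)*(-14) = 178
  (XY)[1][1] = (10)*(-3) + (4)*(-8) + (-5)*(-6) = -32
  (XY)[1][2] = (10)*(3) + (4)*(4) + (-5)*(-9) = 91
  (XY)[2][0] = (-9)*(10) + (7)*(2) + (2)*(-14) = -104
  (XY)[2][1] = (-9)*(-3) + (7)*(-8) + (2)*(-6) = -41
  (XY)[2][2] = (-9)*(3) + (7)*(4) + (2)*(-9) = -17
XY =
[       38       -52        68 ]
[      178       -32        91 ]
[     -104       -41       -17 ]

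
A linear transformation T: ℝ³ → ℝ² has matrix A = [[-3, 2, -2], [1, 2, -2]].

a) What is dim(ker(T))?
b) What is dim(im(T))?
dim(ker) = 1, dim(im) = 2

The two rows are not scalar multiples of one another (no single k satisfies row 2 = k × row 1), so they are linearly independent.
Thus rank(A) = 2.
dim(im(T)) = rank(A) = 2.
By the rank-nullity theorem applied to T: ℝ³ → ℝ², rank(A) + nullity(A) = 3 (the domain dimension), so dim(ker(T)) = 3 - 2 = 1.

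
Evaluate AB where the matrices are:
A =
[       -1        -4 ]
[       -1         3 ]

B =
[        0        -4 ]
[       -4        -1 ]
AB =
[       16         8 ]
[      -12         1 ]

Matrix multiplication: (AB)[i][j] = sum over k of A[i][k] * B[k][j].
  (AB)[0][0] = (-1)*(0) + (-4)*(-4) = 16
  (AB)[0][1] = (-1)*(-4) + (-4)*(-1) = 8
  (AB)[1][0] = (-1)*(0) + (3)*(-4) = -12
  (AB)[1][1] = (-1)*(-4) + (3)*(-1) = 1
AB =
[       16         8 ]
[      -12         1 ]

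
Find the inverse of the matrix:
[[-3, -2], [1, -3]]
[[-3/11, 2/11], [-1/11, -3/11]]

For [[a,b],[c,d]], inverse = (1/det)·[[d,-b],[-c,a]]
det = -3·-3 - -2·1 = 11
Inverse = (1/11)·[[-3, 2], [-1, -3]]
        = [[-3/11, 2/11], [-1/11, -3/11]]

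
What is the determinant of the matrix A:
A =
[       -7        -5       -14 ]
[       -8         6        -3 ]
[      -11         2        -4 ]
det(A) = -579

Expand along row 0 (cofactor expansion): det(A) = a*(e*i - f*h) - b*(d*i - f*g) + c*(d*h - e*g), where the 3×3 is [[a, b, c], [d, e, f], [g, h, i]].
Minor M_00 = (6)*(-4) - (-3)*(2) = -24 + 6 = -18.
Minor M_01 = (-8)*(-4) - (-3)*(-11) = 32 - 33 = -1.
Minor M_02 = (-8)*(2) - (6)*(-11) = -16 + 66 = 50.
det(A) = (-7)*(-18) - (-5)*(-1) + (-14)*(50) = 126 - 5 - 700 = -579.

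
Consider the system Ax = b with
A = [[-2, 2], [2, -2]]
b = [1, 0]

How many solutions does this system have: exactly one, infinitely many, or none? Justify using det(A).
No solution

det(A) = (-2)*(-2) - (2)*(2) = 0, so A is singular.
The column space of A is span(column 1) = span([-2, 2]).
b = [1, 0] is not a scalar multiple of column 1, so b ∉ column space and the system is inconsistent — no solution.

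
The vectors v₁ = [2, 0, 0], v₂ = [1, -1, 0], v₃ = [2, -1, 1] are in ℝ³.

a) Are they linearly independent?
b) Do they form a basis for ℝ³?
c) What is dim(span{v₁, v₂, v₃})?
Yes independent, yes basis, dim = 3

Stack v₁, v₂, v₃ as rows of a 3×3 matrix.
[[2, 0, 0]; [1, -1, 0]; [2, -1, 1]] is already lower triangular with nonzero diagonal entries (2, -1, 1), so its determinant is the product of the diagonal entries, det = (2)·(-1)·(1) = -2 ≠ 0, and the rows are linearly independent.
Three linearly independent vectors in ℝ³ form a basis for ℝ³, so dim(span{v₁,v₂,v₃}) = 3.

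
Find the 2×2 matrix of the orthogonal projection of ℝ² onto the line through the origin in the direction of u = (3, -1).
[[9/10, -3/10], [-3/10, 1/10]]

The orthogonal projection onto the line spanned by a nonzero vector u = (a, b) has matrix P = (u uᵀ) / (uᵀ u) = (1/(a² + b²)) · [[a², ab], [ab, b²]].
Here u = (3, -1), so a² + b² = 9 + 1 = 10.
P = (1/10) · [[9, -3], [-3, 1]] = [[9/10, -3/10], [-3/10, 1/10]].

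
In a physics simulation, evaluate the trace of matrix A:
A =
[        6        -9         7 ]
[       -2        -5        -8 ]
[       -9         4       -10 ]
tr(A) = 6 - 5 - 10 = -9

The trace of a square matrix is the sum of its diagonal entries.
Diagonal entries of A: A[0][0] = 6, A[1][1] = -5, A[2][2] = -10.
tr(A) = 6 - 5 - 10 = -9.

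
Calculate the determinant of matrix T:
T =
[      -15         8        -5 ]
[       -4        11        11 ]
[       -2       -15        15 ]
det(T) = -5056

Expand along row 0 (cofactor expansion): det(T) = a*(e*i - f*h) - b*(d*i - f*g) + c*(d*h - e*g), where the 3×3 is [[a, b, c], [d, e, f], [g, h, i]].
Minor M_00 = (11)*(15) - (11)*(-15) = 165 + 165 = 330.
Minor M_01 = (-4)*(15) - (11)*(-2) = -60 + 22 = -38.
Minor M_02 = (-4)*(-15) - (11)*(-2) = 60 + 22 = 82.
det(T) = (-15)*(330) - (8)*(-38) + (-5)*(82) = -4950 + 304 - 410 = -5056.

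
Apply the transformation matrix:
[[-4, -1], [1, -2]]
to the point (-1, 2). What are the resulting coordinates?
(2, -5)

Matrix multiplication:
[[-4, -1], [1, -2]] × [-1, 2]ᵀ
= [-4×-1 + -1×2, 1×-1 + -2×2]ᵀ
= [2.0000, -5.0000]ᵀ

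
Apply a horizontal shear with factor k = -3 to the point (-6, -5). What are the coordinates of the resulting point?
(9, -5)

Shear matrix for horizontal shear with factor k = -3:
[[1, -3], [0, 1]]
Result: (-6, -5) → (9, -5)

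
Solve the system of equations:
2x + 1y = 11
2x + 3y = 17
x = 4, y = 3

Use elimination (row reduction):
Equation 1: 2x + 1y = 11.
Equation 2: 2x + 3y = 17.
Multiply Eq1 by 2 and Eq2 by 2: 4x + 2y = 22;  4x + 6y = 34.
Subtract: (4)y = 12, so y = 3.
Back-substitute into Eq1: 2x + 1*(3) = 11, so x = 4.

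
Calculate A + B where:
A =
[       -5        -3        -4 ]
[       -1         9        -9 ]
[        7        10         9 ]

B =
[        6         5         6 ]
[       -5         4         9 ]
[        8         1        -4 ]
A + B =
[        1         2         2 ]
[       -6        13         0 ]
[       15        11         5 ]

Matrix addition is elementwise: (A+B)[i][j] = A[i][j] + B[i][j].
  (A+B)[0][0] = (-5) + (6) = 1
  (A+B)[0][1] = (-3) + (5) = 2
  (A+B)[0][2] = (-4) + (6) = 2
  (A+B)[1][0] = (-1) + (-5) = -6
  (A+B)[1][1] = (9) + (4) = 13
  (A+B)[1][2] = (-9) + (9) = 0
  (A+B)[2][0] = (7) + (8) = 15
  (A+B)[2][1] = (10) + (1) = 11
  (A+B)[2][2] = (9) + (-4) = 5
A + B =
[        1         2         2 ]
[       -6        13         0 ]
[       15        11         5 ]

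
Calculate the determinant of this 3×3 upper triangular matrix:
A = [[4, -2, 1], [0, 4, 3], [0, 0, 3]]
48

The determinant of a triangular matrix is the product of its diagonal entries (the off-diagonal entries above the diagonal do not affect it).
det(A) = (4) * (4) * (3) = 48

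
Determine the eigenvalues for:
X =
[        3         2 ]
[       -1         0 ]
λ = 1, 2

Solve det(X - λI) = 0. For a 2×2 matrix the characteristic equation is λ² - (trace)λ + det = 0.
trace(X) = a + d = 3 + 0 = 3.
det(X) = a*d - b*c = (3)*(0) - (2)*(-1) = 0 + 2 = 2.
Characteristic equation: λ² - (3)λ + (2) = 0.
Discriminant = (3)² - 4*(2) = 9 - 8 = 1.
λ = (3 ± √1) / 2 = (3 ± 1) / 2 = 1, 2.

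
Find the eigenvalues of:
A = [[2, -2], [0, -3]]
λ = -3, 2

Solve det(A - λI) = 0. For a 2×2 matrix this is λ² - (trace)λ + det = 0.
trace(A) = 2 - 3 = -1.
det(A) = (2)*(-3) - (-2)*(0) = -6 - 0 = -6.
Characteristic equation: λ² - (-1)λ + (-6) = 0.
Discriminant: (-1)² - 4*(-6) = 1 + 24 = 25.
Roots: λ = (-1 ± √25) / 2 = -3, 2.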